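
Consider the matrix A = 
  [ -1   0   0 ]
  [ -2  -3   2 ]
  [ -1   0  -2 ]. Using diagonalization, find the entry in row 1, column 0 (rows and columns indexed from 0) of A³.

-14

Characteristic polynomial: s^3 + 6s^2 + 11s + 6 = (s + 1)(s + 2)(s + 3), so the eigenvalues are -3, -2, -1.
s=-1: eigenvector (1, -2, -1).
s=-3: eigenvector (0, 1, 0).
s=-2: eigenvector (0, 2, 1).
P = [[1, 0, 0], [-2, 1, 2], [-1, 0, 1]], D = diag(-1, -3, -2), P⁻¹ = [[1, 0, 0], [0, 1, -2], [1, 0, 1]].
A³ = P·diag(-1, -27, -8)·P⁻¹ = [[-1, 0, 0], [-14, -27, 38], [-7, 0, -8]].
The requested entry is -14.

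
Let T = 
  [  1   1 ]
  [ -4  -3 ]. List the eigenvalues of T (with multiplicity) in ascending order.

Characteristic polynomial: p(μ) = μ^2 + 2μ + 1 = (μ + 1)^2.
Roots (with multiplicity): -1, -1.

-1, -1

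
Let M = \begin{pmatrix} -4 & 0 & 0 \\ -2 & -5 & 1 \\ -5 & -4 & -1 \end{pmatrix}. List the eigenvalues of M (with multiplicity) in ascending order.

-4, -3, -3

Characteristic polynomial: p(λ) = λ^3 + 10λ^2 + 33λ + 36 = (λ + 3)^2(λ + 4).
Roots (with multiplicity): -4, -3, -3.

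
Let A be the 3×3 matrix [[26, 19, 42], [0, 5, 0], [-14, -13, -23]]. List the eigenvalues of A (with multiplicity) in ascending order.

Characteristic polynomial: p(t) = t^3 - 8t^2 + 5t + 50 = (t - 5)^2(t + 2).
Roots (with multiplicity): -2, 5, 5.

-2, 5, 5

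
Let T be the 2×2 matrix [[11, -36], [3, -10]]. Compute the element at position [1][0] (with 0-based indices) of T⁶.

63

Characteristic polynomial: λ^2 - λ - 2 = (λ - 2)(λ + 1), so the eigenvalues are -1, 2.
λ=2: eigenvector (4, 1).
λ=-1: eigenvector (3, 1).
P = [[4, 3], [1, 1]], D = diag(2, -1), P⁻¹ = [[1, -3], [-1, 4]].
T⁶ = P·diag(64, 1)·P⁻¹ = [[253, -756], [63, -188]].
The requested entry is 63.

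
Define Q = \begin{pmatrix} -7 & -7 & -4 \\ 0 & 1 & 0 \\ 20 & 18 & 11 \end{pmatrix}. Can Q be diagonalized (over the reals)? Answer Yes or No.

Characteristic polynomial: p(λ) = λ^3 - 5λ^2 + 7λ - 3 = (λ - 3)(λ - 1)^2.
λ = 1 has algebraic multiplicity 2; rank(Q − 1I) = 2, so geometric multiplicity = 1.
Geometric multiplicity < algebraic multiplicity, so Q is not diagonalizable.

No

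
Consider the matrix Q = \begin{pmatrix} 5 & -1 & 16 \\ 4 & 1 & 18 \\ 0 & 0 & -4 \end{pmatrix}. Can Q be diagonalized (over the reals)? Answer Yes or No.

No

Characteristic polynomial: p(s) = s^3 - 2s^2 - 15s + 36 = (s - 3)^2(s + 4).
s = 3 has algebraic multiplicity 2; rank(Q − 3I) = 2, so geometric multiplicity = 1.
Geometric multiplicity < algebraic multiplicity, so Q is not diagonalizable.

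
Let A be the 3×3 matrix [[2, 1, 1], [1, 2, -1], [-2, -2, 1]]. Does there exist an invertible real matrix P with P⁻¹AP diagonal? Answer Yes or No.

Characteristic polynomial: p(r) = r^3 - 5r^2 + 7r - 3 = (r - 3)(r - 1)^2.
r = 1 has algebraic multiplicity 2; rank(A − 1I) = 2, so geometric multiplicity = 1.
Geometric multiplicity < algebraic multiplicity, so A is not diagonalizable.

No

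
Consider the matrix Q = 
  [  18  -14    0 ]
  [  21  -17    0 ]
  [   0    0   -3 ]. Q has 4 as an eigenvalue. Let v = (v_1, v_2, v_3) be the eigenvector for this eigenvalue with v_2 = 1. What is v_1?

Q − 4I = [[14, -14, 0], [21, -21, 0], [0, 0, -7]].
Solving (Q − 4I)v = 0 gives the eigenspace spanned by (1, 1, 0).
With v_2 = 1, v = (1, 1, 0), so v_1 = 1.

1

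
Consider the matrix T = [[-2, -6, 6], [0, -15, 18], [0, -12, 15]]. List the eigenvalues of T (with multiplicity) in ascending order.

Characteristic polynomial: p(μ) = μ^3 + 2μ^2 - 9μ - 18 = (μ - 3)(μ + 2)(μ + 3).
Roots (with multiplicity): -3, -2, 3.

-3, -2, 3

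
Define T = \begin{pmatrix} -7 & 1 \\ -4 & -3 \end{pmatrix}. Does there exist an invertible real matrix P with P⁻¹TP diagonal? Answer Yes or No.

No

Characteristic polynomial: p(r) = r^2 + 10r + 25 = (r + 5)^2.
r = -5 has algebraic multiplicity 2; rank(T + 5I) = 1, so geometric multiplicity = 1.
Geometric multiplicity < algebraic multiplicity, so T is not diagonalizable.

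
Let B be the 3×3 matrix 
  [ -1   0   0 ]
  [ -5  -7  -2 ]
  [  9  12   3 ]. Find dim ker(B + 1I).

B + 1I = [[0, 0, 0], [-5, -6, -2], [9, 12, 4]].
This matrix has rank 2, so its null space has dimension 3 − 2 = 1.

1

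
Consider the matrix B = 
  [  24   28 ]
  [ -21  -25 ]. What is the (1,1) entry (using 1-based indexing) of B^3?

Characteristic polynomial: r^2 + r - 12 = (r - 3)(r + 4), so the eigenvalues are -4, 3.
r=-4: eigenvector (-1, 1).
r=3: eigenvector (-4, 3).
P = [[-1, -4], [1, 3]], D = diag(-4, 3), P⁻¹ = [[3, 4], [-1, -1]].
B³ = P·diag(-64, 27)·P⁻¹ = [[300, 364], [-273, -337]].
The requested entry is 300.

300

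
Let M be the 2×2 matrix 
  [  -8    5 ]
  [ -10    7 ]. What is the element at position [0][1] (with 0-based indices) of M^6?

Characteristic polynomial: r^2 + r - 6 = (r - 2)(r + 3), so the eigenvalues are -3, 2.
r=-3: eigenvector (1, 1).
r=2: eigenvector (-1, -2).
P = [[1, -1], [1, -2]], D = diag(-3, 2), P⁻¹ = [[2, -1], [1, -1]].
M⁶ = P·diag(729, 64)·P⁻¹ = [[1394, -665], [1330, -601]].
The requested entry is -665.

-665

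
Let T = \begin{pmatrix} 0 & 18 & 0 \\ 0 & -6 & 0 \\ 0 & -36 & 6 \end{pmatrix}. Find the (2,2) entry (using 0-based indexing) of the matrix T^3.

Characteristic polynomial: s^3 - 36s = s(s - 6)(s + 6), so the eigenvalues are -6, 0, 6.
s=-6: eigenvector (-3, 1, 3).
s=0: eigenvector (1, 0, 0).
s=6: eigenvector (0, 0, 1).
P = [[-3, 1, 0], [1, 0, 0], [3, 0, 1]], D = diag(-6, 0, 6), P⁻¹ = [[0, 1, 0], [1, 3, 0], [0, -3, 1]].
T³ = P·diag(-216, 0, 216)·P⁻¹ = [[0, 648, 0], [0, -216, 0], [0, -1296, 216]].
The requested entry is 216.

216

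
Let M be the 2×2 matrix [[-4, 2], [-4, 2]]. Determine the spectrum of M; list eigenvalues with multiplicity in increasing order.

-2, 0

Characteristic polynomial: p(λ) = λ^2 + 2λ = λ(λ + 2).
Roots (with multiplicity): -2, 0.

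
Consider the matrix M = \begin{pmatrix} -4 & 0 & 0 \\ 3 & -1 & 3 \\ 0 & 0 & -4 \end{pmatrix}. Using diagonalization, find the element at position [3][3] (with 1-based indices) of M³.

-64

Characteristic polynomial: r^3 + 9r^2 + 24r + 16 = (r + 1)(r + 4)^2, so the eigenvalues are -4, -4, -1.
r=-4: eigenvector (1, -3, 2).
r=-1: eigenvector (0, 1, 0).
r=-4: eigenvector (0, -1, 1).
P = [[1, 0, 0], [-3, 1, -1], [2, 0, 1]], D = diag(-4, -1, -4), P⁻¹ = [[1, 0, 0], [1, 1, 1], [-2, 0, 1]].
M³ = P·diag(-64, -1, -64)·P⁻¹ = [[-64, 0, 0], [63, -1, 63], [0, 0, -64]].
The requested entry is -64.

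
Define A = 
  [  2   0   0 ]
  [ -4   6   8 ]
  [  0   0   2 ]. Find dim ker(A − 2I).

A − 2I = [[0, 0, 0], [-4, 4, 8], [0, 0, 0]].
This matrix has rank 1, so its null space has dimension 3 − 1 = 2.

2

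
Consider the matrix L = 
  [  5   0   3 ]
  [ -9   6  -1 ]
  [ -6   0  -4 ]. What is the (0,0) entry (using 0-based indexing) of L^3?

Characteristic polynomial: λ^3 - 7λ^2 + 4λ + 12 = (λ - 6)(λ - 2)(λ + 1), so the eigenvalues are -1, 2, 6.
λ=2: eigenvector (1, 2, -1).
λ=6: eigenvector (0, 1, 0).
λ=-1: eigenvector (1, 1, -2).
P = [[1, 0, 1], [2, 1, 1], [-1, 0, -2]], D = diag(2, 6, -1), P⁻¹ = [[2, 0, 1], [-3, 1, -1], [-1, 0, -1]].
L³ = P·diag(8, 216, -1)·P⁻¹ = [[17, 0, 9], [-615, 216, -199], [-18, 0, -10]].
The requested entry is 17.

17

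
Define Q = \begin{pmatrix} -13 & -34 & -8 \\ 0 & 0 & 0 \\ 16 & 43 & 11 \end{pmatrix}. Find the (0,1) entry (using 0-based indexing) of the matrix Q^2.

98

Characteristic polynomial: r^3 + 2r^2 - 15r = r(r - 3)(r + 5), so the eigenvalues are -5, 0, 3.
r=3: eigenvector (1, 0, -2).
r=-5: eigenvector (1, 0, -1).
r=0: eigenvector (-2, 1, -1).
P = [[1, 1, -2], [0, 0, 1], [-2, -1, -1]], D = diag(3, -5, 0), P⁻¹ = [[-1, -3, -1], [2, 5, 1], [0, 1, 0]].
Q² = P·diag(9, 25, 0)·P⁻¹ = [[41, 98, 16], [0, 0, 0], [-32, -71, -7]].
The requested entry is 98.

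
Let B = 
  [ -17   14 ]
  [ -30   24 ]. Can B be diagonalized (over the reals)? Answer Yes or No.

Yes

Characteristic polynomial: p(s) = s^2 - 7s + 12 = (s - 4)(s - 3).
All 2 eigenvalues are distinct, so B is diagonalizable.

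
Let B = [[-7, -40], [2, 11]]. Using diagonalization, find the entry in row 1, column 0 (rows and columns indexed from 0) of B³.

Characteristic polynomial: r^2 - 4r + 3 = (r - 3)(r - 1), so the eigenvalues are 1, 3.
r=1: eigenvector (5, -1).
r=3: eigenvector (-4, 1).
P = [[5, -4], [-1, 1]], D = diag(1, 3), P⁻¹ = [[1, 4], [1, 5]].
B³ = P·diag(1, 27)·P⁻¹ = [[-103, -520], [26, 131]].
The requested entry is 26.

26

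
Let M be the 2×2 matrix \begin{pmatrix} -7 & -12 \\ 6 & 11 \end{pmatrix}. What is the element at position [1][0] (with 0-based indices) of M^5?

Characteristic polynomial: s^2 - 4s - 5 = (s - 5)(s + 1), so the eigenvalues are -1, 5.
s=-1: eigenvector (-2, 1).
s=5: eigenvector (-1, 1).
P = [[-2, -1], [1, 1]], D = diag(-1, 5), P⁻¹ = [[-1, -1], [1, 2]].
M⁵ = P·diag(-1, 3125)·P⁻¹ = [[-3127, -6252], [3126, 6251]].
The requested entry is 3126.

3126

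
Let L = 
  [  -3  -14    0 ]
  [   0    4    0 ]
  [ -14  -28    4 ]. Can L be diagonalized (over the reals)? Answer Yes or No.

Characteristic polynomial: p(s) = s^3 - 5s^2 - 8s + 48 = (s - 4)^2(s + 3).
s = 4 has algebraic multiplicity 2; rank(L − 4I) = 1, so geometric multiplicity = 2.
Every eigenvalue has geometric = algebraic multiplicity, so L is diagonalizable.

Yes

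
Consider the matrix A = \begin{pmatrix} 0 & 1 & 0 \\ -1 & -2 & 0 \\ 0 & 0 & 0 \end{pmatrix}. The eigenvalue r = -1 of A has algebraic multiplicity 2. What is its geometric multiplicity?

A + 1I = [[1, 1, 0], [-1, -1, 0], [0, 0, 1]].
This matrix has rank 2, so its null space has dimension 3 − 2 = 1.

1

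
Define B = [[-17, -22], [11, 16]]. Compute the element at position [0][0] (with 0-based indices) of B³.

-557

Characteristic polynomial: s^2 + s - 30 = (s - 5)(s + 6), so the eigenvalues are -6, 5.
s=-6: eigenvector (2, -1).
s=5: eigenvector (-1, 1).
P = [[2, -1], [-1, 1]], D = diag(-6, 5), P⁻¹ = [[1, 1], [1, 2]].
B³ = P·diag(-216, 125)·P⁻¹ = [[-557, -682], [341, 466]].
The requested entry is -557.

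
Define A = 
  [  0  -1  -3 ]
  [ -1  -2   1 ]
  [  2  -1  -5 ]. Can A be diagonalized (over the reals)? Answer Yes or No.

Characteristic polynomial: p(r) = r^3 + 7r^2 + 16r + 12 = (r + 2)^2(r + 3).
r = -2 has algebraic multiplicity 2; rank(A + 2I) = 2, so geometric multiplicity = 1.
Geometric multiplicity < algebraic multiplicity, so A is not diagonalizable.

No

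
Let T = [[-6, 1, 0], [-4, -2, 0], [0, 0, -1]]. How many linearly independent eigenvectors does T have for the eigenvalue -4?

T + 4I = [[-2, 1, 0], [-4, 2, 0], [0, 0, 3]].
This matrix has rank 2, so its null space has dimension 3 − 2 = 1.

1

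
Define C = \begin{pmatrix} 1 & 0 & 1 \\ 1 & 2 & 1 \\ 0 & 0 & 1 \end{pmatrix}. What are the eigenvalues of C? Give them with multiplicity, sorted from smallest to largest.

1, 1, 2

Characteristic polynomial: p(s) = s^3 - 4s^2 + 5s - 2 = (s - 2)(s - 1)^2.
Roots (with multiplicity): 1, 1, 2.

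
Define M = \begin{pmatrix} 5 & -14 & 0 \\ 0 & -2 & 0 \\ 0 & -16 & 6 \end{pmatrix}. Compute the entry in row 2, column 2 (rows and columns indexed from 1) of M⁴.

Characteristic polynomial: μ^3 - 9μ^2 + 8μ + 60 = (μ - 6)(μ - 5)(μ + 2), so the eigenvalues are -2, 5, 6.
μ=5: eigenvector (1, 0, 0).
μ=-2: eigenvector (2, 1, 2).
μ=6: eigenvector (0, 0, 1).
P = [[1, 2, 0], [0, 1, 0], [0, 2, 1]], D = diag(5, -2, 6), P⁻¹ = [[1, -2, 0], [0, 1, 0], [0, -2, 1]].
M⁴ = P·diag(625, 16, 1296)·P⁻¹ = [[625, -1218, 0], [0, 16, 0], [0, -2560, 1296]].
The requested entry is 16.

16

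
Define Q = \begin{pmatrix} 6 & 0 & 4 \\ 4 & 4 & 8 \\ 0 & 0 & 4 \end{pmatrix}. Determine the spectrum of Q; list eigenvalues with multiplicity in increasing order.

Characteristic polynomial: p(s) = s^3 - 14s^2 + 64s - 96 = (s - 6)(s - 4)^2.
Roots (with multiplicity): 4, 4, 6.

4, 4, 6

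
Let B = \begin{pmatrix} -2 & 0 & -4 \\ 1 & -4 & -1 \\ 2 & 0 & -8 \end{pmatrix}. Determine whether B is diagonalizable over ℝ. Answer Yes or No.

No

Characteristic polynomial: p(r) = r^3 + 14r^2 + 64r + 96 = (r + 4)^2(r + 6).
r = -4 has algebraic multiplicity 2; rank(B + 4I) = 2, so geometric multiplicity = 1.
Geometric multiplicity < algebraic multiplicity, so B is not diagonalizable.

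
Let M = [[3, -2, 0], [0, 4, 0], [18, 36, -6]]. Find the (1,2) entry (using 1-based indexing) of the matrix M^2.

Characteristic polynomial: t^3 - t^2 - 30t + 72 = (t - 4)(t - 3)(t + 6), so the eigenvalues are -6, 3, 4.
t=4: eigenvector (-2, 1, 0).
t=3: eigenvector (1, 0, 2).
t=-6: eigenvector (0, 0, 1).
P = [[-2, 1, 0], [1, 0, 0], [0, 2, 1]], D = diag(4, 3, -6), P⁻¹ = [[0, 1, 0], [1, 2, 0], [-2, -4, 1]].
M² = P·diag(16, 9, 36)·P⁻¹ = [[9, -14, 0], [0, 16, 0], [-54, -108, 36]].
The requested entry is -14.

-14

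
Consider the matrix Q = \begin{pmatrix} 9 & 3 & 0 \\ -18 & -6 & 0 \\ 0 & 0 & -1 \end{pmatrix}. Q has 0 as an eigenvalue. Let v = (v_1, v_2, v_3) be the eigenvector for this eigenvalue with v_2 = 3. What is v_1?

-1

Q = [[9, 3, 0], [-18, -6, 0], [0, 0, -1]].
Solving (Q)v = 0 gives the eigenspace spanned by (-1, 3, 0).
With v_2 = 3, v = (-1, 3, 0), so v_1 = -1.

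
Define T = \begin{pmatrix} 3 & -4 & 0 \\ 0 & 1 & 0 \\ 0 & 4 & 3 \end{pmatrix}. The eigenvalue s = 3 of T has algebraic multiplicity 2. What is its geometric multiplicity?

2

T − 3I = [[0, -4, 0], [0, -2, 0], [0, 4, 0]].
This matrix has rank 1, so its null space has dimension 3 − 1 = 2.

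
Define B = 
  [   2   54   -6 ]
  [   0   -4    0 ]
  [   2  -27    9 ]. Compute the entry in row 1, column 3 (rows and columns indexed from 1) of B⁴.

Characteristic polynomial: t^3 - 7t^2 - 14t + 120 = (t - 6)(t - 5)(t + 4), so the eigenvalues are -4, 5, 6.
t=-4: eigenvector (-6, 1, 3).
t=6: eigenvector (-3, 0, 2).
t=5: eigenvector (-2, 0, 1).
P = [[-6, -3, -2], [1, 0, 0], [3, 2, 1]], D = diag(-4, 6, 5), P⁻¹ = [[0, 1, 0], [1, 0, 2], [-2, -3, -3]].
B⁴ = P·diag(256, 1296, 625)·P⁻¹ = [[-1388, 2214, -4026], [0, 256, 0], [1342, -1107, 3309]].
The requested entry is -4026.

-4026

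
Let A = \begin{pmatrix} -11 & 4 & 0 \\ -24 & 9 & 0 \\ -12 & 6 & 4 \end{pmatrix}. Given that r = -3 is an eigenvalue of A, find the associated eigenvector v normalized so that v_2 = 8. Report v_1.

A + 3I = [[-8, 4, 0], [-24, 12, 0], [-12, 6, 7]].
Solving (A + 3I)v = 0 gives the eigenspace spanned by (4, 8, 0).
With v_2 = 8, v = (4, 8, 0), so v_1 = 4.

4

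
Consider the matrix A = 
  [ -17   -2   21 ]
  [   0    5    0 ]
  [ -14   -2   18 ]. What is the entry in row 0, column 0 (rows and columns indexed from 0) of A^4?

-269

Characteristic polynomial: μ^3 - 6μ^2 - 7μ + 60 = (μ - 5)(μ - 4)(μ + 3), so the eigenvalues are -3, 4, 5.
μ=4: eigenvector (1, 0, 1).
μ=5: eigenvector (-2, 1, -2).
μ=-3: eigenvector (3, 0, 2).
P = [[1, -2, 3], [0, 1, 0], [1, -2, 2]], D = diag(4, 5, -3), P⁻¹ = [[-2, 2, 3], [0, 1, 0], [1, 0, -1]].
A⁴ = P·diag(256, 625, 81)·P⁻¹ = [[-269, -738, 525], [0, 625, 0], [-350, -738, 606]].
The requested entry is -269.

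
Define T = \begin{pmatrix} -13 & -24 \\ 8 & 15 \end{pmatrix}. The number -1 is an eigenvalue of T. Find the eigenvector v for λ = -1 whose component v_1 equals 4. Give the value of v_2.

T + 1I = [[-12, -24], [8, 16]].
Solving (T + 1I)v = 0 gives the eigenspace spanned by (4, -2).
With v_1 = 4, v = (4, -2), so v_2 = -2.

-2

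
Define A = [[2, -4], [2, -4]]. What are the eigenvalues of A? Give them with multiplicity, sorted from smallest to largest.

Characteristic polynomial: p(r) = r^2 + 2r = r(r + 2).
Roots (with multiplicity): -2, 0.

-2, 0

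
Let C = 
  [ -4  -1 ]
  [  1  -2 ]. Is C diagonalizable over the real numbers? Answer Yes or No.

Characteristic polynomial: p(r) = r^2 + 6r + 9 = (r + 3)^2.
r = -3 has algebraic multiplicity 2; rank(C + 3I) = 1, so geometric multiplicity = 1.
Geometric multiplicity < algebraic multiplicity, so C is not diagonalizable.

No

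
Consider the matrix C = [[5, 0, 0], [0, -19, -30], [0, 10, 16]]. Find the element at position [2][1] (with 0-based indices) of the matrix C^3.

Characteristic polynomial: t^3 - 2t^2 - 19t + 20 = (t - 5)(t - 1)(t + 4), so the eigenvalues are -4, 1, 5.
t=5: eigenvector (1, 0, 0).
t=1: eigenvector (0, -3, 2).
t=-4: eigenvector (0, -2, 1).
P = [[1, 0, 0], [0, -3, -2], [0, 2, 1]], D = diag(5, 1, -4), P⁻¹ = [[1, 0, 0], [0, 1, 2], [0, -2, -3]].
C³ = P·diag(125, 1, -64)·P⁻¹ = [[125, 0, 0], [0, -259, -390], [0, 130, 196]].
The requested entry is 130.

130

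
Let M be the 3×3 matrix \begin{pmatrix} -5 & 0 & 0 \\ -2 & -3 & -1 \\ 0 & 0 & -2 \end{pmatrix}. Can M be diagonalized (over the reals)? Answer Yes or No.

Characteristic polynomial: p(λ) = λ^3 + 10λ^2 + 31λ + 30 = (λ + 2)(λ + 3)(λ + 5).
All 3 eigenvalues are distinct, so M is diagonalizable.

Yes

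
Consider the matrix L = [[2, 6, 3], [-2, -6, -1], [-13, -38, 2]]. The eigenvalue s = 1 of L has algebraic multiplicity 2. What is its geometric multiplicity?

1

L − 1I = [[1, 6, 3], [-2, -7, -1], [-13, -38, 1]].
This matrix has rank 2, so its null space has dimension 3 − 2 = 1.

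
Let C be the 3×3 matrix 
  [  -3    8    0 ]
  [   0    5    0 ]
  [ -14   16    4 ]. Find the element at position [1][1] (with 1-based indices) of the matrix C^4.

81

Characteristic polynomial: μ^3 - 6μ^2 - 7μ + 60 = (μ - 5)(μ - 4)(μ + 3), so the eigenvalues are -3, 4, 5.
μ=-3: eigenvector (1, 0, 2).
μ=4: eigenvector (0, 0, 1).
μ=5: eigenvector (1, 1, 2).
P = [[1, 0, 1], [0, 0, 1], [2, 1, 2]], D = diag(-3, 4, 5), P⁻¹ = [[1, -1, 0], [-2, 0, 1], [0, 1, 0]].
C⁴ = P·diag(81, 256, 625)·P⁻¹ = [[81, 544, 0], [0, 625, 0], [-350, 1088, 256]].
The requested entry is 81.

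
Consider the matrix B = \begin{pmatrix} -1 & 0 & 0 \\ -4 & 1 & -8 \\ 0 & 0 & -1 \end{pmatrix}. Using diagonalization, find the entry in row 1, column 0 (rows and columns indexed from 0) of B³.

-4

Characteristic polynomial: λ^3 + λ^2 - λ - 1 = (λ - 1)(λ + 1)^2, so the eigenvalues are -1, -1, 1.
λ=-1: eigenvector (1, -2, -1).
λ=-1: eigenvector (3, -2, -2).
λ=1: eigenvector (0, 1, 0).
P = [[1, 3, 0], [-2, -2, 1], [-1, -2, 0]], D = diag(-1, -1, 1), P⁻¹ = [[-2, 0, -3], [1, 0, 1], [-2, 1, -4]].
B³ = P·diag(-1, -1, 1)·P⁻¹ = [[-1, 0, 0], [-4, 1, -8], [0, 0, -1]].
The requested entry is -4.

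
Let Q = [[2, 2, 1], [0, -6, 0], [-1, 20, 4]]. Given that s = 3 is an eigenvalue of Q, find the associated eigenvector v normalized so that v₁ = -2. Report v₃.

-2

Q − 3I = [[-1, 2, 1], [0, -9, 0], [-1, 20, 1]].
Solving (Q − 3I)v = 0 gives the eigenspace spanned by (-2, 0, -2).
With v₁ = -2, v = (-2, 0, -2), so v₃ = -2.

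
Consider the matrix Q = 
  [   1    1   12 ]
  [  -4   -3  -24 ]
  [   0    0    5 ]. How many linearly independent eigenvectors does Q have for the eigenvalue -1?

Q + 1I = [[2, 1, 12], [-4, -2, -24], [0, 0, 6]].
This matrix has rank 2, so its null space has dimension 3 − 2 = 1.

1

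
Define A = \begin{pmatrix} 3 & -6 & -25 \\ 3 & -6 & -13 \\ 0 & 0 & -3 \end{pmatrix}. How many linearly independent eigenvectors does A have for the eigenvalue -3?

A + 3I = [[6, -6, -25], [3, -3, -13], [0, 0, 0]].
This matrix has rank 2, so its null space has dimension 3 − 2 = 1.

1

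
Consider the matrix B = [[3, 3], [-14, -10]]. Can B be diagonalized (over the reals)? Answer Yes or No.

Characteristic polynomial: p(λ) = λ^2 + 7λ + 12 = (λ + 3)(λ + 4).
All 2 eigenvalues are distinct, so B is diagonalizable.

Yes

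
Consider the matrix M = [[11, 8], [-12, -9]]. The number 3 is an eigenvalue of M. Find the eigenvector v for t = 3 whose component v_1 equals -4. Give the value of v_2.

M − 3I = [[8, 8], [-12, -12]].
Solving (M − 3I)v = 0 gives the eigenspace spanned by (-4, 4).
With v_1 = -4, v = (-4, 4), so v_2 = 4.

4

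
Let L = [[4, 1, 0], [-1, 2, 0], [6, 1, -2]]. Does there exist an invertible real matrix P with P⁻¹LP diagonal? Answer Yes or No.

No

Characteristic polynomial: p(μ) = μ^3 - 4μ^2 - 3μ + 18 = (μ - 3)^2(μ + 2).
μ = 3 has algebraic multiplicity 2; rank(L − 3I) = 2, so geometric multiplicity = 1.
Geometric multiplicity < algebraic multiplicity, so L is not diagonalizable.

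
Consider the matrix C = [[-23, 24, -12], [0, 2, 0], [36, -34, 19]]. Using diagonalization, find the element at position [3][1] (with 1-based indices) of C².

Characteristic polynomial: r^3 + 2r^2 - 13r + 10 = (r - 2)(r - 1)(r + 5), so the eigenvalues are -5, 1, 2.
r=1: eigenvector (1, 0, -2).
r=-5: eigenvector (2, 0, -3).
r=2: eigenvector (0, 1, 2).
P = [[1, 2, 0], [0, 0, 1], [-2, -3, 2]], D = diag(1, -5, 2), P⁻¹ = [[-3, 4, -2], [2, -2, 1], [0, 1, 0]].
C² = P·diag(1, 25, 4)·P⁻¹ = [[97, -96, 48], [0, 4, 0], [-144, 150, -71]].
The requested entry is -144.

-144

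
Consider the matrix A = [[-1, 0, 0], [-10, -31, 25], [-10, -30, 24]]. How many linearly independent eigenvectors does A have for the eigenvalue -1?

2

A + 1I = [[0, 0, 0], [-10, -30, 25], [-10, -30, 25]].
This matrix has rank 1, so its null space has dimension 3 − 1 = 2.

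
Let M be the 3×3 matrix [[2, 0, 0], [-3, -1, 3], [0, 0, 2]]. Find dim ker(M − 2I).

2

M − 2I = [[0, 0, 0], [-3, -3, 3], [0, 0, 0]].
This matrix has rank 1, so its null space has dimension 3 − 1 = 2.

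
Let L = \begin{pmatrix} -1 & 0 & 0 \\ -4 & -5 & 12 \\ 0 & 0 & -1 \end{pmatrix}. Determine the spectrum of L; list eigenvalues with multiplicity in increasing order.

-5, -1, -1

Characteristic polynomial: p(r) = r^3 + 7r^2 + 11r + 5 = (r + 1)^2(r + 5).
Roots (with multiplicity): -5, -1, -1.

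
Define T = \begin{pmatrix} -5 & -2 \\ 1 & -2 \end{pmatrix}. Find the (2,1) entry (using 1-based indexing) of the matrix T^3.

37

Characteristic polynomial: λ^2 + 7λ + 12 = (λ + 3)(λ + 4), so the eigenvalues are -4, -3.
λ=-3: eigenvector (-1, 1).
λ=-4: eigenvector (-2, 1).
P = [[-1, -2], [1, 1]], D = diag(-3, -4), P⁻¹ = [[1, 2], [-1, -1]].
T³ = P·diag(-27, -64)·P⁻¹ = [[-101, -74], [37, 10]].
The requested entry is 37.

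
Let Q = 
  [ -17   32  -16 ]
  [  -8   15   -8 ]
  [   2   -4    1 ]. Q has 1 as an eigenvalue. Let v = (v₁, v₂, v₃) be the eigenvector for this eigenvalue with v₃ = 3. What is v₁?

Q − 1I = [[-18, 32, -16], [-8, 14, -8], [2, -4, 0]].
Solving (Q − 1I)v = 0 gives the eigenspace spanned by (-24, -12, 3).
With v₃ = 3, v = (-24, -12, 3), so v₁ = -24.

-24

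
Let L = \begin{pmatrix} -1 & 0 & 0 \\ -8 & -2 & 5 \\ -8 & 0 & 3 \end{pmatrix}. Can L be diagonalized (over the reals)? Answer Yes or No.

Yes

Characteristic polynomial: p(t) = t^3 - 7t - 6 = (t - 3)(t + 1)(t + 2).
All 3 eigenvalues are distinct, so L is diagonalizable.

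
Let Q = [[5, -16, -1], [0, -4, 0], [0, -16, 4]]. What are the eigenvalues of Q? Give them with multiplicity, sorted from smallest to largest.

Characteristic polynomial: p(μ) = μ^3 - 5μ^2 - 16μ + 80 = (μ - 5)(μ - 4)(μ + 4).
Roots (with multiplicity): -4, 4, 5.

-4, 4, 5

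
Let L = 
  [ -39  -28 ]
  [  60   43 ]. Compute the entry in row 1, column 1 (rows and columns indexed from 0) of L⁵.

5083

Characteristic polynomial: t^2 - 4t + 3 = (t - 3)(t - 1), so the eigenvalues are 1, 3.
t=1: eigenvector (-7, 10).
t=3: eigenvector (-2, 3).
P = [[-7, -2], [10, 3]], D = diag(1, 3), P⁻¹ = [[-3, -2], [10, 7]].
L⁵ = P·diag(1, 243)·P⁻¹ = [[-4839, -3388], [7260, 5083]].
The requested entry is 5083.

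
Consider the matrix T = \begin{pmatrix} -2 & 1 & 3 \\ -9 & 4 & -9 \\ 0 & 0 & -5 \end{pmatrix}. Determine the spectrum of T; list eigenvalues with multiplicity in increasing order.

-5, 1, 1

Characteristic polynomial: p(λ) = λ^3 + 3λ^2 - 9λ + 5 = (λ - 1)^2(λ + 5).
Roots (with multiplicity): -5, 1, 1.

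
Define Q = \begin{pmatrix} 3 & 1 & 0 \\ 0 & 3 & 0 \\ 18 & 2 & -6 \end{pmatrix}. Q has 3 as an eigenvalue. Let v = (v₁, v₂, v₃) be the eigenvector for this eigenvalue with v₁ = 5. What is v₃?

Q − 3I = [[0, 1, 0], [0, 0, 0], [18, 2, -9]].
Solving (Q − 3I)v = 0 gives the eigenspace spanned by (5, 0, 10).
With v₁ = 5, v = (5, 0, 10), so v₃ = 10.

10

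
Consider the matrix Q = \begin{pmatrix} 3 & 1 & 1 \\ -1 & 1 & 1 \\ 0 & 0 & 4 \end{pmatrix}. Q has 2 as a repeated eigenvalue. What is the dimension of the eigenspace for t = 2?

1

Q − 2I = [[1, 1, 1], [-1, -1, 1], [0, 0, 2]].
This matrix has rank 2, so its null space has dimension 3 − 2 = 1.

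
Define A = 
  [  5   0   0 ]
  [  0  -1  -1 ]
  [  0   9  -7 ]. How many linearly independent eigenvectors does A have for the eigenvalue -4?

1

A + 4I = [[9, 0, 0], [0, 3, -1], [0, 9, -3]].
This matrix has rank 2, so its null space has dimension 3 − 2 = 1.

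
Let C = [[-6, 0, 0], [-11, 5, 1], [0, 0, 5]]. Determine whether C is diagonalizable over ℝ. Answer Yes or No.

No

Characteristic polynomial: p(μ) = μ^3 - 4μ^2 - 35μ + 150 = (μ - 5)^2(μ + 6).
μ = 5 has algebraic multiplicity 2; rank(C − 5I) = 2, so geometric multiplicity = 1.
Geometric multiplicity < algebraic multiplicity, so C is not diagonalizable.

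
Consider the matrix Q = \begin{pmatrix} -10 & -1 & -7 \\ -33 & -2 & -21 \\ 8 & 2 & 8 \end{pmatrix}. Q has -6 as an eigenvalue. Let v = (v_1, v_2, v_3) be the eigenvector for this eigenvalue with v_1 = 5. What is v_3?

-5

Q + 6I = [[-4, -1, -7], [-33, 4, -21], [8, 2, 14]].
Solving (Q + 6I)v = 0 gives the eigenspace spanned by (5, 15, -5).
With v_1 = 5, v = (5, 15, -5), so v_3 = -5.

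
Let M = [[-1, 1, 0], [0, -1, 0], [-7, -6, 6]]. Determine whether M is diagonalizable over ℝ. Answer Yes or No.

Characteristic polynomial: p(λ) = λ^3 - 4λ^2 - 11λ - 6 = (λ - 6)(λ + 1)^2.
λ = -1 has algebraic multiplicity 2; rank(M + 1I) = 2, so geometric multiplicity = 1.
Geometric multiplicity < algebraic multiplicity, so M is not diagonalizable.

No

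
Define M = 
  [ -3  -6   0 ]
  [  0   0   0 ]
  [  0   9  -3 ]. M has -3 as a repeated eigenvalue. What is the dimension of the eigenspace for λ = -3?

M + 3I = [[0, -6, 0], [0, 3, 0], [0, 9, 0]].
This matrix has rank 1, so its null space has dimension 3 − 1 = 2.

2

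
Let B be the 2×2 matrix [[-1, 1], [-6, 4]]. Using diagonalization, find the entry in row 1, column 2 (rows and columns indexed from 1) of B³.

Characteristic polynomial: λ^2 - 3λ + 2 = (λ - 2)(λ - 1), so the eigenvalues are 1, 2.
λ=1: eigenvector (1, 2).
λ=2: eigenvector (1, 3).
P = [[1, 1], [2, 3]], D = diag(1, 2), P⁻¹ = [[3, -1], [-2, 1]].
B³ = P·diag(1, 8)·P⁻¹ = [[-13, 7], [-42, 22]].
The requested entry is 7.

7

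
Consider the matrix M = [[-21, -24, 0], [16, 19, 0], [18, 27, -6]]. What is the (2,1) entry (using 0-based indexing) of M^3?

Characteristic polynomial: λ^3 + 8λ^2 - 3λ - 90 = (λ - 3)(λ + 5)(λ + 6), so the eigenvalues are -6, -5, 3.
λ=-5: eigenvector (3, -2, 0).
λ=-6: eigenvector (0, 0, 1).
λ=3: eigenvector (-1, 1, 1).
P = [[3, 0, -1], [-2, 0, 1], [0, 1, 1]], D = diag(-5, -6, 3), P⁻¹ = [[1, 1, 0], [-2, -3, 1], [2, 3, 0]].
M³ = P·diag(-125, -216, 27)·P⁻¹ = [[-429, -456, 0], [304, 331, 0], [486, 729, -216]].
The requested entry is 729.

729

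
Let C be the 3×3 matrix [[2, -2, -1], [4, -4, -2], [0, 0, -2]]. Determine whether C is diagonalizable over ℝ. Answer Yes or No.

Characteristic polynomial: p(μ) = μ^3 + 4μ^2 + 4μ = μ(μ + 2)^2.
μ = -2 has algebraic multiplicity 2; rank(C + 2I) = 2, so geometric multiplicity = 1.
Geometric multiplicity < algebraic multiplicity, so C is not diagonalizable.

No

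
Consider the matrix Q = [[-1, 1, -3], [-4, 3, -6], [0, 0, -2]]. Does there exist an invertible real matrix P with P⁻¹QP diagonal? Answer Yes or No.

Characteristic polynomial: p(λ) = λ^3 - 3λ + 2 = (λ - 1)^2(λ + 2).
λ = 1 has algebraic multiplicity 2; rank(Q − 1I) = 2, so geometric multiplicity = 1.
Geometric multiplicity < algebraic multiplicity, so Q is not diagonalizable.

No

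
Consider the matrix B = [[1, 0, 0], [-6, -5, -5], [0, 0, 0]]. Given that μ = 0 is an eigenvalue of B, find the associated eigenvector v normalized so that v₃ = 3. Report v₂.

B = [[1, 0, 0], [-6, -5, -5], [0, 0, 0]].
Solving (B)v = 0 gives the eigenspace spanned by (0, -3, 3).
With v₃ = 3, v = (0, -3, 3), so v₂ = -3.

-3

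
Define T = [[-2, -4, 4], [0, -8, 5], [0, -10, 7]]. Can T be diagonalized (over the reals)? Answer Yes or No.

Yes

Characteristic polynomial: p(λ) = λ^3 + 3λ^2 - 4λ - 12 = (λ - 2)(λ + 2)(λ + 3).
All 3 eigenvalues are distinct, so T is diagonalizable.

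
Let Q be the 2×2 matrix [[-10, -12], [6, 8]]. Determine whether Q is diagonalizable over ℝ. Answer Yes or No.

Characteristic polynomial: p(μ) = μ^2 + 2μ - 8 = (μ - 2)(μ + 4).
All 2 eigenvalues are distinct, so Q is diagonalizable.

Yes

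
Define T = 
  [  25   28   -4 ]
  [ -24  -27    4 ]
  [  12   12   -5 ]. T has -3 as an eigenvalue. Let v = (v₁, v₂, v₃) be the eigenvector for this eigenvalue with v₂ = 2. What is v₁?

-2

T + 3I = [[28, 28, -4], [-24, -24, 4], [12, 12, -2]].
Solving (T + 3I)v = 0 gives the eigenspace spanned by (-2, 2, 0).
With v₂ = 2, v = (-2, 2, 0), so v₁ = -2.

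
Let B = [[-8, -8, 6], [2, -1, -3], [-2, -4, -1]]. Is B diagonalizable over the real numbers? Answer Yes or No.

No

Characteristic polynomial: p(r) = r^3 + 10r^2 + 33r + 36 = (r + 3)^2(r + 4).
r = -3 has algebraic multiplicity 2; rank(B + 3I) = 2, so geometric multiplicity = 1.
Geometric multiplicity < algebraic multiplicity, so B is not diagonalizable.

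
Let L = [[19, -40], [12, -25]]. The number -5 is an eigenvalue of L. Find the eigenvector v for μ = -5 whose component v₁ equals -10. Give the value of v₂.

-6

L + 5I = [[24, -40], [12, -20]].
Solving (L + 5I)v = 0 gives the eigenspace spanned by (-10, -6).
With v₁ = -10, v = (-10, -6), so v₂ = -6.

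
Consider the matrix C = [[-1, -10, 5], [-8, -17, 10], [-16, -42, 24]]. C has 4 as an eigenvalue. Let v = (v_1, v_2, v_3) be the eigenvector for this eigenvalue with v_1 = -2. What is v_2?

-4

C − 4I = [[-5, -10, 5], [-8, -21, 10], [-16, -42, 20]].
Solving (C − 4I)v = 0 gives the eigenspace spanned by (-2, -4, -10).
With v_1 = -2, v = (-2, -4, -10), so v_2 = -4.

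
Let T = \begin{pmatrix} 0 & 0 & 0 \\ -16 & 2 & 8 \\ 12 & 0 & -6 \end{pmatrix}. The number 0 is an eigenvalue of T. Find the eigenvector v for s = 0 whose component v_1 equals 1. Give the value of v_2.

T = [[0, 0, 0], [-16, 2, 8], [12, 0, -6]].
Solving (T)v = 0 gives the eigenspace spanned by (1, 0, 2).
With v_1 = 1, v = (1, 0, 2), so v_2 = 0.

0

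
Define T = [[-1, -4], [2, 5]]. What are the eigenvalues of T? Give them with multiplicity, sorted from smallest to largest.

Characteristic polynomial: p(r) = r^2 - 4r + 3 = (r - 3)(r - 1).
Roots (with multiplicity): 1, 3.

1, 3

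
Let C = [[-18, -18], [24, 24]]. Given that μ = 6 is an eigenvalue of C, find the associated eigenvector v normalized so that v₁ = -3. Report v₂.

4

C − 6I = [[-24, -18], [24, 18]].
Solving (C − 6I)v = 0 gives the eigenspace spanned by (-3, 4).
With v₁ = -3, v = (-3, 4), so v₂ = 4.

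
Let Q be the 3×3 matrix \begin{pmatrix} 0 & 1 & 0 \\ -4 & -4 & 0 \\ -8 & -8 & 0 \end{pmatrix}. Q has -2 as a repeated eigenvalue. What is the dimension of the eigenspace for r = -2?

1

Q + 2I = [[2, 1, 0], [-4, -2, 0], [-8, -8, 2]].
This matrix has rank 2, so its null space has dimension 3 − 2 = 1.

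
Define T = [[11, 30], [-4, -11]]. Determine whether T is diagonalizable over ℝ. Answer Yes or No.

Characteristic polynomial: p(s) = s^2 - 1 = (s - 1)(s + 1).
All 2 eigenvalues are distinct, so T is diagonalizable.

Yes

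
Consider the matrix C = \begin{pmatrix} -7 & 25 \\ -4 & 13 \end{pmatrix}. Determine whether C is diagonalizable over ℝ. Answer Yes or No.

No

Characteristic polynomial: p(t) = t^2 - 6t + 9 = (t - 3)^2.
t = 3 has algebraic multiplicity 2; rank(C − 3I) = 1, so geometric multiplicity = 1.
Geometric multiplicity < algebraic multiplicity, so C is not diagonalizable.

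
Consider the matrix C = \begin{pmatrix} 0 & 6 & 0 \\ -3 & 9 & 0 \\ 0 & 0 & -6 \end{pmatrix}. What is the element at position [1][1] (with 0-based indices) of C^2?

63

Characteristic polynomial: t^3 - 3t^2 - 36t + 108 = (t - 6)(t - 3)(t + 6), so the eigenvalues are -6, 3, 6.
t=6: eigenvector (1, 1, 0).
t=3: eigenvector (-2, -1, 0).
t=-6: eigenvector (0, 0, 1).
P = [[1, -2, 0], [1, -1, 0], [0, 0, 1]], D = diag(6, 3, -6), P⁻¹ = [[-1, 2, 0], [-1, 1, 0], [0, 0, 1]].
C² = P·diag(36, 9, 36)·P⁻¹ = [[-18, 54, 0], [-27, 63, 0], [0, 0, 36]].
The requested entry is 63.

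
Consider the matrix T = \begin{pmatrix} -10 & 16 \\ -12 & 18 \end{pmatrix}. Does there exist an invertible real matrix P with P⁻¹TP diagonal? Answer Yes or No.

Characteristic polynomial: p(λ) = λ^2 - 8λ + 12 = (λ - 6)(λ - 2).
All 2 eigenvalues are distinct, so T is diagonalizable.

Yes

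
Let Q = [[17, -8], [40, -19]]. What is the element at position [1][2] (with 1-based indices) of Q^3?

Characteristic polynomial: λ^2 + 2λ - 3 = (λ - 1)(λ + 3), so the eigenvalues are -3, 1.
λ=1: eigenvector (1, 2).
λ=-3: eigenvector (2, 5).
P = [[1, 2], [2, 5]], D = diag(1, -3), P⁻¹ = [[5, -2], [-2, 1]].
Q³ = P·diag(1, -27)·P⁻¹ = [[113, -56], [280, -139]].
The requested entry is -56.

-56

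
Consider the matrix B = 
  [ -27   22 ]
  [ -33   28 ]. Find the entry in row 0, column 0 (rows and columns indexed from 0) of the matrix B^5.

-24927

Characteristic polynomial: μ^2 - μ - 30 = (μ - 6)(μ + 5), so the eigenvalues are -5, 6.
μ=6: eigenvector (2, 3).
μ=-5: eigenvector (1, 1).
P = [[2, 1], [3, 1]], D = diag(6, -5), P⁻¹ = [[-1, 1], [3, -2]].
B⁵ = P·diag(7776, -3125)·P⁻¹ = [[-24927, 21802], [-32703, 29578]].
The requested entry is -24927.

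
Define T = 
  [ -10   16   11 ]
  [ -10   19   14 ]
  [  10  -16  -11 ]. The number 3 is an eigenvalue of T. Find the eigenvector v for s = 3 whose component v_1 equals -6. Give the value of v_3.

6

T − 3I = [[-13, 16, 11], [-10, 16, 14], [10, -16, -14]].
Solving (T − 3I)v = 0 gives the eigenspace spanned by (-6, -9, 6).
With v_1 = -6, v = (-6, -9, 6), so v_3 = 6.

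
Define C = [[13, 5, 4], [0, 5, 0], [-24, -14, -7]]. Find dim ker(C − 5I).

C − 5I = [[8, 5, 4], [0, 0, 0], [-24, -14, -12]].
This matrix has rank 2, so its null space has dimension 3 − 2 = 1.

1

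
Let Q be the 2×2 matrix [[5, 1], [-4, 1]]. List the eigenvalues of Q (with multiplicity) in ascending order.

3, 3

Characteristic polynomial: p(t) = t^2 - 6t + 9 = (t - 3)^2.
Roots (with multiplicity): 3, 3.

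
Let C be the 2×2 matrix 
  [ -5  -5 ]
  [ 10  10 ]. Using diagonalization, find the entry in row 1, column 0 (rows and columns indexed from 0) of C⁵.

6250

Characteristic polynomial: μ^2 - 5μ = μ(μ - 5), so the eigenvalues are 0, 5.
μ=0: eigenvector (-1, 1).
μ=5: eigenvector (-1, 2).
P = [[-1, -1], [1, 2]], D = diag(0, 5), P⁻¹ = [[-2, -1], [1, 1]].
C⁵ = P·diag(0, 3125)·P⁻¹ = [[-3125, -3125], [6250, 6250]].
The requested entry is 6250.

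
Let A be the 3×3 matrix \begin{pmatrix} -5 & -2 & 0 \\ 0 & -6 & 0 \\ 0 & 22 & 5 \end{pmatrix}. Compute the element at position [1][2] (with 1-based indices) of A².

22

Characteristic polynomial: r^3 + 6r^2 - 25r - 150 = (r - 5)(r + 5)(r + 6), so the eigenvalues are -6, -5, 5.
r=-6: eigenvector (2, 1, -2).
r=-5: eigenvector (1, 0, 0).
r=5: eigenvector (0, 0, 1).
P = [[2, 1, 0], [1, 0, 0], [-2, 0, 1]], D = diag(-6, -5, 5), P⁻¹ = [[0, 1, 0], [1, -2, 0], [0, 2, 1]].
A² = P·diag(36, 25, 25)·P⁻¹ = [[25, 22, 0], [0, 36, 0], [0, -22, 25]].
The requested entry is 22.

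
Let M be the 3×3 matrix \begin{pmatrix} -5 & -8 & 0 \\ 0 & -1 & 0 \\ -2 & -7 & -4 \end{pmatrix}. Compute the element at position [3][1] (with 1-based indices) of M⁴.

Characteristic polynomial: s^3 + 10s^2 + 29s + 20 = (s + 1)(s + 4)(s + 5), so the eigenvalues are -5, -4, -1.
s=-5: eigenvector (1, 0, 2).
s=-1: eigenvector (-2, 1, -1).
s=-4: eigenvector (0, 0, 1).
P = [[1, -2, 0], [0, 1, 0], [2, -1, 1]], D = diag(-5, -1, -4), P⁻¹ = [[1, 2, 0], [0, 1, 0], [-2, -3, 1]].
M⁴ = P·diag(625, 1, 256)·P⁻¹ = [[625, 1248, 0], [0, 1, 0], [738, 1731, 256]].
The requested entry is 738.

738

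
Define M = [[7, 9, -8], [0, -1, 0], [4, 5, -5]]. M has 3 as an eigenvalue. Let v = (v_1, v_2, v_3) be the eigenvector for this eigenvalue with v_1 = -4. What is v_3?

-2

M − 3I = [[4, 9, -8], [0, -4, 0], [4, 5, -8]].
Solving (M − 3I)v = 0 gives the eigenspace spanned by (-4, 0, -2).
With v_1 = -4, v = (-4, 0, -2), so v_3 = -2.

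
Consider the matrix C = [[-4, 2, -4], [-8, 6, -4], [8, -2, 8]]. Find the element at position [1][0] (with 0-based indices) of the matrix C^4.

-960

Characteristic polynomial: s^3 - 10s^2 + 32s - 32 = (s - 4)^2(s - 2), so the eigenvalues are 2, 4, 4.
s=4: eigenvector (-1, 0, 2).
s=4: eigenvector (1, 2, -1).
s=2: eigenvector (1, 1, -1).
P = [[-1, 1, 1], [0, 2, 1], [2, -1, -1]], D = diag(4, 4, 2), P⁻¹ = [[1, 0, 1], [-2, 1, -1], [4, -1, 2]].
C⁴ = P·diag(256, 256, 16)·P⁻¹ = [[-704, 240, -480], [-960, 496, -480], [960, -240, 736]].
The requested entry is -960.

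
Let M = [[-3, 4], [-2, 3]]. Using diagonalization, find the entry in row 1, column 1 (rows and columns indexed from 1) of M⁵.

Characteristic polynomial: λ^2 - 1 = (λ - 1)(λ + 1), so the eigenvalues are -1, 1.
λ=-1: eigenvector (2, 1).
λ=1: eigenvector (1, 1).
P = [[2, 1], [1, 1]], D = diag(-1, 1), P⁻¹ = [[1, -1], [-1, 2]].
M⁵ = P·diag(-1, 1)·P⁻¹ = [[-3, 4], [-2, 3]].
The requested entry is -3.

-3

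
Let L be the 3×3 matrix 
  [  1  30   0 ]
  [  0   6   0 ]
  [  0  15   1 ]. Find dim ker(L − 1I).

2

L − 1I = [[0, 30, 0], [0, 5, 0], [0, 15, 0]].
This matrix has rank 1, so its null space has dimension 3 − 1 = 2.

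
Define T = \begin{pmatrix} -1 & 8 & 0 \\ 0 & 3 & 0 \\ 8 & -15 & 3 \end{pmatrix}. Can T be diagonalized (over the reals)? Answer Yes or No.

No

Characteristic polynomial: p(λ) = λ^3 - 5λ^2 + 3λ + 9 = (λ - 3)^2(λ + 1).
λ = 3 has algebraic multiplicity 2; rank(T − 3I) = 2, so geometric multiplicity = 1.
Geometric multiplicity < algebraic multiplicity, so T is not diagonalizable.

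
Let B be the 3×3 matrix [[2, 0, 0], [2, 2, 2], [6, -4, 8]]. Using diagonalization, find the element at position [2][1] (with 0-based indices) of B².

-40

Characteristic polynomial: r^3 - 12r^2 + 44r - 48 = (r - 6)(r - 4)(r - 2), so the eigenvalues are 2, 4, 6.
r=6: eigenvector (0, 1, 2).
r=2: eigenvector (1, 0, -1).
r=4: eigenvector (0, -1, -1).
P = [[0, 1, 0], [1, 0, -1], [2, -1, -1]], D = diag(6, 2, 4), P⁻¹ = [[1, -1, 1], [1, 0, 0], [1, -2, 1]].
B² = P·diag(36, 4, 16)·P⁻¹ = [[4, 0, 0], [20, -4, 20], [52, -40, 56]].
The requested entry is -40.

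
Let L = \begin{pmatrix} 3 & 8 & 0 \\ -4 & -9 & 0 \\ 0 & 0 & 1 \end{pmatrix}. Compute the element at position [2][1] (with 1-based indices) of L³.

Characteristic polynomial: t^3 + 5t^2 - t - 5 = (t - 1)(t + 1)(t + 5), so the eigenvalues are -5, -1, 1.
t=-5: eigenvector (1, -1, 0).
t=-1: eigenvector (2, -1, 0).
t=1: eigenvector (0, 0, 1).
P = [[1, 2, 0], [-1, -1, 0], [0, 0, 1]], D = diag(-5, -1, 1), P⁻¹ = [[-1, -2, 0], [1, 1, 0], [0, 0, 1]].
L³ = P·diag(-125, -1, 1)·P⁻¹ = [[123, 248, 0], [-124, -249, 0], [0, 0, 1]].
The requested entry is -124.

-124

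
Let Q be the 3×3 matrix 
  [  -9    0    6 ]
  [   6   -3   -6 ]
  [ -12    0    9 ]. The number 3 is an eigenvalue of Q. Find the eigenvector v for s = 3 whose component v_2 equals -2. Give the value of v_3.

4

Q − 3I = [[-12, 0, 6], [6, -6, -6], [-12, 0, 6]].
Solving (Q − 3I)v = 0 gives the eigenspace spanned by (2, -2, 4).
With v_2 = -2, v = (2, -2, 4), so v_3 = 4.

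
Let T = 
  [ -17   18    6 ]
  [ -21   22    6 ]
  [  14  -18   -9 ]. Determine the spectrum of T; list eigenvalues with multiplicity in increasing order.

-5, -3, 4

Characteristic polynomial: p(μ) = μ^3 + 4μ^2 - 17μ - 60 = (μ - 4)(μ + 3)(μ + 5).
Roots (with multiplicity): -5, -3, 4.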